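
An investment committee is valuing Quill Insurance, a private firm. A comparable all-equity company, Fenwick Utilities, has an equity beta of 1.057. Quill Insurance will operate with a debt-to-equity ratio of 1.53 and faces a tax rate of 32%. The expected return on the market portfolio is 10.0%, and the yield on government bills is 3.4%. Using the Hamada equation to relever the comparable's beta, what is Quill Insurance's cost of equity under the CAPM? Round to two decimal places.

β_L = β_U × [1 + (1 − t)(D/E)] = 1.057 × [1 + (1 − 0.32) × 1.53]
    = 1.057 × [1 + 0.68 × 1.53] = 1.057 × 2.0404 = 2.1567
MRP = 10.0% − 3.4% = 6.60%
E(R) = R_f + β_L × MRP = 3.4% + 2.1567 × 6.6% = 17.63%

17.63%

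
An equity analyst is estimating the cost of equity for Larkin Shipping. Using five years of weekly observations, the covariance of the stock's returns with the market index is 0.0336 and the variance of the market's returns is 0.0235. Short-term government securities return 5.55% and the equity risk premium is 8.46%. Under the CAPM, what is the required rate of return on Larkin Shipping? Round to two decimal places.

β = Cov(R_i, R_m) / Var(R_m) = 0.0336 / 0.0235 = 1.4298
E(R) = R_f + β × MRP = 5.55% + 1.4298 × 8.46% = 17.65%

17.65%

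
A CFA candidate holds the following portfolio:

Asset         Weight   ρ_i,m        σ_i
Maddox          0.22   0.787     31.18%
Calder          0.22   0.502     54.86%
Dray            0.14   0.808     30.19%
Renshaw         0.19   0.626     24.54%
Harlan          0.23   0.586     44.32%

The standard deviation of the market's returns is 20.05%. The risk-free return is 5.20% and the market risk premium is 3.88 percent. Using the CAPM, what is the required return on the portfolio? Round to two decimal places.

9.80%

β_Maddox = 0.787 × 31.18% / 20.05% = 1.2239
β_Calder = 0.502 × 54.86% / 20.05% = 1.3736
β_Dray = 0.808 × 30.19% / 20.05% = 1.2166
β_Renshaw = 0.626 × 24.54% / 20.05% = 0.7662
β_Harlan = 0.586 × 44.32% / 20.05% = 1.2953
β_P = Σ w_i β_i = 0.22×1.2239 + 0.22×1.3736 + 0.14×1.2166 + 0.19×0.7662 + 0.23×1.2953 = 1.1853
E(R_P) = R_f + β_P × MRP = 5.20% + 1.1853 × 3.88% = 9.80%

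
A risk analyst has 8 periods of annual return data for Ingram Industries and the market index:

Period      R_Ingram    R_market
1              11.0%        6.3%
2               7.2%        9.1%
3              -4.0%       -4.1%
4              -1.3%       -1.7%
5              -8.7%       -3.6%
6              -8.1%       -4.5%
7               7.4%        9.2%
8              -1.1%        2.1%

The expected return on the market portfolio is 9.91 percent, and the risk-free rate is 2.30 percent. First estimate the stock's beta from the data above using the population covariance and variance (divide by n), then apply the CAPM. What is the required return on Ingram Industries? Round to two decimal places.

Mean R_i = (11.0 + 7.2 − 4.0 − 1.3 − 8.7 − 8.1 + 7.4 − 1.1) / 8 = 0.3000%
Mean R_m = (6.3 + 9.1 − 4.1 − 1.7 − 3.6 − 4.5 + 9.2 + 2.1) / 8 = 1.6000%
Σ(R_i − R̄_i)(R_m − R̄_m) = 283.1300  ⇒  Cov = 283.1300 / 8 = 35.3913
Σ(R_m − R̄_m)² = 243.9800  ⇒  Var(R_m) = 243.9800 / 8 = 30.4975
β = Cov / Var(R_m) = 35.3913 / 30.4975 = 1.1605
MRP = 9.91% − 2.30% = 7.61%
E(R) = R_f + β × MRP = 2.30% + 1.1605 × 7.61% = 11.13%

11.13%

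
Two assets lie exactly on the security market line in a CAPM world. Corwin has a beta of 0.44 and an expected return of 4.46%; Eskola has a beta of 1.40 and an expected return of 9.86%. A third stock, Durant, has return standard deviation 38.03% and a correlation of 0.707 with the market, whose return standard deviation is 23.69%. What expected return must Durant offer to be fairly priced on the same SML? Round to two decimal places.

8.37%

MRP = (9.86% − 4.46%) / (1.40 − 0.44) = 5.6250%
R_f = 4.46% − 0.44 × 5.6250% = 1.9850%
β_Durant = ρ·σ_i/σ_m = 0.707 × 38.03 / 23.69 = 1.1350
E(R_Durant) = R_f + β × MRP = 1.9850% + 1.1350 × 5.6250% = 8.37%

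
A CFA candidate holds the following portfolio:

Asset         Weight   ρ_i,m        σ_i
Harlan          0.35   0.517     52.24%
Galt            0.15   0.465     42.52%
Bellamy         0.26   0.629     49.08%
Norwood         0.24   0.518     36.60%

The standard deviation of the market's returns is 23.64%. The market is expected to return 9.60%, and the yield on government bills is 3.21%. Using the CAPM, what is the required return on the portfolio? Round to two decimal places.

β_Harlan = 0.517 × 52.24% / 23.64% = 1.1425
β_Galt = 0.465 × 42.52% / 23.64% = 0.8364
β_Bellamy = 0.629 × 49.08% / 23.64% = 1.3059
β_Norwood = 0.518 × 36.60% / 23.64% = 0.8020
β_P = Σ w_i β_i = 0.35×1.1425 + 0.15×0.8364 + 0.26×1.3059 + 0.24×0.8020 = 1.0573
MRP = 9.60% − 3.21% = 6.39%
E(R_P) = R_f + β_P × MRP = 3.21% + 1.0573 × 6.39% = 9.97%

9.97%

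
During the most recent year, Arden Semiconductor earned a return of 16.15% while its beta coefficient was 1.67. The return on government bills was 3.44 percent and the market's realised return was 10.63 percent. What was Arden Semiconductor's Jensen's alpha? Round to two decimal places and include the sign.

+0.70%

Market excess return = 10.63% − 3.44% = 7.19%
CAPM benchmark = R_f + β(R_m − R_f) = 3.44% + 1.67 × 7.19% = 15.4473%
α = actual − benchmark = 16.15% − 15.4473% = +0.70%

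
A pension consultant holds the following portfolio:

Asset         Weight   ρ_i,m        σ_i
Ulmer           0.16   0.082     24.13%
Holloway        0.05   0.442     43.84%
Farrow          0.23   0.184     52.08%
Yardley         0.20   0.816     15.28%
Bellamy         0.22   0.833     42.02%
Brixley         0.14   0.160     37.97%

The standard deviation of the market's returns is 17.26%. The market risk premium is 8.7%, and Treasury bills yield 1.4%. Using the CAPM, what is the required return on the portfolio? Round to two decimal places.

β_Ulmer = 0.082 × 24.13% / 17.26% = 0.1146
β_Holloway = 0.442 × 43.84% / 17.26% = 1.1227
β_Farrow = 0.184 × 52.08% / 17.26% = 0.5552
β_Yardley = 0.816 × 15.28% / 17.26% = 0.7224
β_Bellamy = 0.833 × 42.02% / 17.26% = 2.0280
β_Brixley = 0.160 × 37.97% / 17.26% = 0.3520
β_P = Σ w_i β_i = 0.16×0.1146 + 0.05×1.1227 + 0.23×0.5552 + 0.20×0.7224 + 0.22×2.0280 + 0.14×0.3520 = 0.8421
E(R_P) = R_f + β_P × MRP = 1.4% + 0.8421 × 8.7% = 8.73%

8.73%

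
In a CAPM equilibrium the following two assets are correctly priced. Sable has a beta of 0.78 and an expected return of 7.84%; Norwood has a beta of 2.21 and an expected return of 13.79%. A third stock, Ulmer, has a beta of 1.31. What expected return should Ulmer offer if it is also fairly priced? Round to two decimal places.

10.05%

MRP (SML slope) = (13.79% − 7.84%) / (2.21 − 0.78) = 5.95% / 1.43 = 4.1608%
R_f (intercept) = 7.84% − 0.78 × 4.1608% = 4.5946%
E(R_Ulmer) = R_f + β × MRP = 4.5946% + 1.31 × 4.1608% = 10.05%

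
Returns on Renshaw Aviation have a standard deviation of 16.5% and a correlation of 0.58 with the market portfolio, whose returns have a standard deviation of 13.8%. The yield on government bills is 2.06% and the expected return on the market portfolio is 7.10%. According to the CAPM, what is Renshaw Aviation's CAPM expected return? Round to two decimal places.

5.56%

β = ρ × σ_i / σ_m = 0.58 × 16.5% / 13.8% = 0.6935
MRP = 7.10% − 2.06% = 5.04%
E(R) = 2.06% + 0.6935 × 5.04% = 5.56%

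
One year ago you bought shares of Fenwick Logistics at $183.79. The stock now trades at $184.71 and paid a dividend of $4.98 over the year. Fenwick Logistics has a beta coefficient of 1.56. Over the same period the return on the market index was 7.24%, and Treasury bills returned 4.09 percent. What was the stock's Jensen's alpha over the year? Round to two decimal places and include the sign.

-5.79%

Realised HPR = (P1 + D1 − P0) / P0 = (184.71 + 4.98 − 183.79) / 183.79 = 5.90 / 183.79 = 3.2102%
MRP = 7.24% − 4.09% = 3.15%
CAPM required = R_f + β·MRP = 4.09% + 1.56 × 3.15% = 9.0040%
α = realised − required = 3.2102% − 9.0040% = -5.79%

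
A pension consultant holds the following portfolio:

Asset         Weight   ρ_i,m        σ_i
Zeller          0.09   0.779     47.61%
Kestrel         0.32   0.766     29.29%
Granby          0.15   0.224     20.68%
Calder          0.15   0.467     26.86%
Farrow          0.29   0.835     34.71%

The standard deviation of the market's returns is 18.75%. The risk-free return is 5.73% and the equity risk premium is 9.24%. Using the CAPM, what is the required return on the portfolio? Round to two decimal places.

β_Zeller = 0.779 × 47.61% / 18.75% = 1.9780
β_Kestrel = 0.766 × 29.29% / 18.75% = 1.1966
β_Granby = 0.224 × 20.68% / 18.75% = 0.2471
β_Calder = 0.467 × 26.86% / 18.75% = 0.6690
β_Farrow = 0.835 × 34.71% / 18.75% = 1.5458
β_P = Σ w_i β_i = 0.09×1.9780 + 0.32×1.1966 + 0.15×0.2471 + 0.15×0.6690 + 0.29×1.5458 = 1.1466
E(R_P) = R_f + β_P × MRP = 5.73% + 1.1466 × 9.24% = 16.32%

16.32%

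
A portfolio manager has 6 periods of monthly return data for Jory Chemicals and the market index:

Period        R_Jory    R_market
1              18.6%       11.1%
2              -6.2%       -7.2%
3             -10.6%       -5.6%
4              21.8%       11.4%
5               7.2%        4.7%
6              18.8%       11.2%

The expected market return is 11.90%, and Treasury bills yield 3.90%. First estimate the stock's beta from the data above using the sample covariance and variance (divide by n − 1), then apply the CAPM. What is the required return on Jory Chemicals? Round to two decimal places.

16.54%

Mean R_i = (18.6 − 6.2 − 10.6 + 21.8 + 7.2 + 18.8) / 6 = 8.2667%
Mean R_m = (11.1 − 7.2 − 5.6 + 11.4 + 4.7 + 11.2) / 6 = 4.2667%
Σ(R_i − R̄_i)(R_m − R̄_m) = 591.7533  ⇒  Cov = 591.7533 / 5 = 118.3507
Σ(R_m − R̄_m)² = 374.6733  ⇒  Var(R_m) = 374.6733 / 5 = 74.9347
β = Cov / Var(R_m) = 118.3507 / 74.9347 = 1.5794
MRP = 11.90% − 3.90% = 8.00%
E(R) = R_f + β × MRP = 3.90% + 1.5794 × 8.00% = 16.54%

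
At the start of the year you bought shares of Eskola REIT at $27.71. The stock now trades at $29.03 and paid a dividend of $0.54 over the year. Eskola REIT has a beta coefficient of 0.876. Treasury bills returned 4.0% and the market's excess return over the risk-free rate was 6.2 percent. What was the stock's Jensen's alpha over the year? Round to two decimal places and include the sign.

Realised HPR = (P1 + D1 − P0) / P0 = (29.03 + 0.54 − 27.71) / 27.71 = 1.86 / 27.71 = 6.7124%
CAPM required = R_f + β·MRP = 4.0% + 0.876 × 6.2% = 9.4312%
α = realised − required = 6.7124% − 9.4312% = -2.72%

-2.72%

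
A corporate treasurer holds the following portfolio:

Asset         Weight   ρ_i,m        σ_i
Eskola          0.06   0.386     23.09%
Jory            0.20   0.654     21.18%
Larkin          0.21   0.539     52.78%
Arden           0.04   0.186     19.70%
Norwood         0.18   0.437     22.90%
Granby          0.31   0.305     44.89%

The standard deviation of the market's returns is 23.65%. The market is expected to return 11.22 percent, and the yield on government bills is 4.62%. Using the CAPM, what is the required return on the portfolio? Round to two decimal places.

β_Eskola = 0.386 × 23.09% / 23.65% = 0.3769
β_Jory = 0.654 × 21.18% / 23.65% = 0.5857
β_Larkin = 0.539 × 52.78% / 23.65% = 1.2029
β_Arden = 0.186 × 19.70% / 23.65% = 0.1549
β_Norwood = 0.437 × 22.90% / 23.65% = 0.4231
β_Granby = 0.305 × 44.89% / 23.65% = 0.5789
β_P = Σ w_i β_i = 0.06×0.3769 + 0.20×0.5857 + 0.21×1.2029 + 0.04×0.1549 + 0.18×0.4231 + 0.31×0.5789 = 0.6542
MRP = 11.22% − 4.62% = 6.60%
E(R_P) = R_f + β_P × MRP = 4.62% + 0.6542 × 6.60% = 8.94%

8.94%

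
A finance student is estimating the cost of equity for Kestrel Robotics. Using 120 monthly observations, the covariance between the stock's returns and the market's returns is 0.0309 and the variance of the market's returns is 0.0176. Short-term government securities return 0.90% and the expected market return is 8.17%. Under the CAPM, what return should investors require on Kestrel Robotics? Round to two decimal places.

β = Cov(R_i, R_m) / Var(R_m) = 0.0309 / 0.0176 = 1.7557
MRP = 8.17% − 0.90% = 7.27%
E(R) = R_f + β × MRP = 0.90% + 1.7557 × 7.27% = 13.66%

13.66%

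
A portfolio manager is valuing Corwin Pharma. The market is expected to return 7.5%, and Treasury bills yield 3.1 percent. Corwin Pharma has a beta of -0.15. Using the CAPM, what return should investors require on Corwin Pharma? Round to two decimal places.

2.44%

Market risk premium = E(R_m) − R_f = 7.5% − 3.1% = 4.40%
E(R) = R_f + β × MRP = 3.1% + -0.15 × 4.4% = 2.44%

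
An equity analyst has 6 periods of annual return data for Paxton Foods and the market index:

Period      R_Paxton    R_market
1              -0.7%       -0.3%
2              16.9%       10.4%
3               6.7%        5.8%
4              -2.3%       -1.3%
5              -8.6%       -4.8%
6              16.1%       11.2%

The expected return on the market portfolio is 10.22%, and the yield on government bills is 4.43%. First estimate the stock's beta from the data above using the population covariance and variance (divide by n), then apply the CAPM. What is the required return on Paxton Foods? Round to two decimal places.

Mean R_i = (-0.7 + 16.9 + 6.7 − 2.3 − 8.6 + 16.1) / 6 = 4.6833%
Mean R_m = (-0.3 + 10.4 + 5.8 − 1.3 − 4.8 + 11.2) / 6 = 3.5000%
Σ(R_i − R̄_i)(R_m − R̄_m) = 341.0700  ⇒  Cov = 341.0700 / 6 = 56.8450
Σ(R_m − R̄_m)² = 218.5600  ⇒  Var(R_m) = 218.5600 / 6 = 36.4267
β = Cov / Var(R_m) = 56.8450 / 36.4267 = 1.5605
MRP = 10.22% − 4.43% = 5.79%
E(R) = R_f + β × MRP = 4.43% + 1.5605 × 5.79% = 13.47%

13.47%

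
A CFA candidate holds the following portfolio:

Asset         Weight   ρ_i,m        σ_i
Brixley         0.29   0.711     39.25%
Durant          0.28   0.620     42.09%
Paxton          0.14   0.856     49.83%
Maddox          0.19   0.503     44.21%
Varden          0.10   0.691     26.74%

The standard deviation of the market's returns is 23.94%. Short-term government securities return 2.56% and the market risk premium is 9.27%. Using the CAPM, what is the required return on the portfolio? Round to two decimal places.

β_Brixley = 0.711 × 39.25% / 23.94% = 1.1657
β_Durant = 0.620 × 42.09% / 23.94% = 1.0901
β_Paxton = 0.856 × 49.83% / 23.94% = 1.7817
β_Maddox = 0.503 × 44.21% / 23.94% = 0.9289
β_Varden = 0.691 × 26.74% / 23.94% = 0.7718
β_P = Σ w_i β_i = 0.29×1.1657 + 0.28×1.0901 + 0.14×1.7817 + 0.19×0.9289 + 0.10×0.7718 = 1.1464
E(R_P) = R_f + β_P × MRP = 2.56% + 1.1464 × 9.27% = 13.19%

13.19%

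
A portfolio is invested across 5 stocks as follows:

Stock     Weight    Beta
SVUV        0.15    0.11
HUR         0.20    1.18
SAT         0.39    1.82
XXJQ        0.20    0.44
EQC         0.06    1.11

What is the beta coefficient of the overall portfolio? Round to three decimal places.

1.117

β_P = Σ w_i β_i = 0.15×0.11 + 0.20×1.18 + 0.39×1.82 + 0.20×0.44 + 0.06×1.11 = 1.1169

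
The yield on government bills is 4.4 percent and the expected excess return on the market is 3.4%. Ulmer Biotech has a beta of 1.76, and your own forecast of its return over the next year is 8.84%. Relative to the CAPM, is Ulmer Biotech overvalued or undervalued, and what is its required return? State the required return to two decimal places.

Overvalued; required return 10.38%

Required return = R_f + β·MRP = 4.4% + 1.76 × 3.4% = 10.38%
Forecast 8.84% < required 10.38% → the stock plots below the SML → overvalued.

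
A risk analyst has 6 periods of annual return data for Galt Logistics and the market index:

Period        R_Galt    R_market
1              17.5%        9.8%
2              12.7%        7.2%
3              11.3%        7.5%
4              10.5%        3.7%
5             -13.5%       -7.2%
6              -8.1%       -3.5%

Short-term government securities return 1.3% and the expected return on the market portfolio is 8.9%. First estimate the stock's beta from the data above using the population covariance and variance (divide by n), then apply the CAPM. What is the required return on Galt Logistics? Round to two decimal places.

Mean R_i = (17.5 + 12.7 + 11.3 + 10.5 − 13.5 − 8.1) / 6 = 5.0667%
Mean R_m = (9.8 + 7.2 + 7.5 + 3.7 − 7.2 − 3.5) / 6 = 2.9167%
Σ(R_i − R̄_i)(R_m − R̄_m) = 423.4233  ⇒  Cov = 423.4233 / 6 = 70.5706
Σ(R_m − R̄_m)² = 230.8683  ⇒  Var(R_m) = 230.8683 / 6 = 38.4781
β = Cov / Var(R_m) = 70.5706 / 38.4781 = 1.8340
MRP = 8.9% − 1.3% = 7.60%
E(R) = R_f + β × MRP = 1.3% + 1.8340 × 7.6% = 15.24%

15.24%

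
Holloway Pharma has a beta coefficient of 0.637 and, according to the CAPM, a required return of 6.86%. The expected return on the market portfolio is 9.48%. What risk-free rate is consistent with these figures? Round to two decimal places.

E(R) = R_f + β(E(R_m) − R_f) = R_f(1 − β) + β·E(R_m)
6.86% = R_f × (1 − 0.637) + 0.637 × 9.48%
6.86% = R_f × 0.363 + 6.03876%
R_f = (6.86% − 6.03876%) / 0.363 = 2.26%

2.26%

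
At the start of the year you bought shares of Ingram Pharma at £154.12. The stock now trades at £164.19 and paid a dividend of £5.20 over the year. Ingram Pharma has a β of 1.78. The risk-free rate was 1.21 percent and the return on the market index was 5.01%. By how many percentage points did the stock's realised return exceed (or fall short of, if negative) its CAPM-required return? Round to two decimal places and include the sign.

+1.93%

Realised HPR = (P1 + D1 − P0) / P0 = (164.19 + 5.20 − 154.12) / 154.12 = 15.27 / 154.12 = 9.9079%
MRP = 5.01% − 1.21% = 3.80%
CAPM required = R_f + β·MRP = 1.21% + 1.78 × 3.80% = 7.9740%
α = realised − required = 9.9079% − 7.9740% = +1.93%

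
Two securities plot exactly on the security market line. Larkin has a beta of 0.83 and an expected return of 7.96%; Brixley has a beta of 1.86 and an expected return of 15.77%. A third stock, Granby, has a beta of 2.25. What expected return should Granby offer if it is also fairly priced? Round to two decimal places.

18.73%

MRP (SML slope) = (15.77% − 7.96%) / (1.86 − 0.83) = 7.81% / 1.03 = 7.5825%
R_f (intercept) = 7.96% − 0.83 × 7.5825% = 1.6665%
E(R_Granby) = R_f + β × MRP = 1.6665% + 2.25 × 7.5825% = 18.73%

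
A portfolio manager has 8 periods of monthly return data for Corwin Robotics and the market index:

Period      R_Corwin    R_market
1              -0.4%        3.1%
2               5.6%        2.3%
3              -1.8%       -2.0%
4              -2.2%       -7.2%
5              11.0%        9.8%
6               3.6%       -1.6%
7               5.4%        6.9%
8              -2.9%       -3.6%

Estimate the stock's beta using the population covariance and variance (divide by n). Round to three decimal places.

Mean R_i = (-0.4 + 5.6 − 1.8 − 2.2 + 11.0 + 3.6 + 5.4 − 2.9) / 8 = 2.2875%
Mean R_m = (3.1 + 2.3 − 2.0 − 7.2 + 9.8 − 1.6 + 6.9 − 3.6) / 8 = 0.9625%
Σ(R_i − R̄_i)(R_m − R̄_m) = 163.2063  ⇒  Cov = 163.2063 / 8 = 20.4008
Σ(R_m − R̄_m)² = 222.4988  ⇒  Var(R_m) = 222.4988 / 8 = 27.8124
β = Cov / Var(R_m) = 20.4008 / 27.8124 = 0.7335

0.734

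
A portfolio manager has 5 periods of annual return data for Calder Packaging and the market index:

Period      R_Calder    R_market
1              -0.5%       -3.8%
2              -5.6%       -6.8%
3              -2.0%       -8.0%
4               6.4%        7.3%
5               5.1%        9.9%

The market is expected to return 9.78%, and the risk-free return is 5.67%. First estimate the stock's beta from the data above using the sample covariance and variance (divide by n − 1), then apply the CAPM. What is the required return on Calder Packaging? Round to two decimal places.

7.97%

Mean R_i = (-0.5 − 5.6 − 2.0 + 6.4 + 5.1) / 5 = 0.6800%
Mean R_m = (-3.8 − 6.8 − 8.0 + 7.3 + 9.9) / 5 = -0.2800%
Σ(R_i − R̄_i)(R_m − R̄_m) = 154.1420  ⇒  Cov = 154.1420 / 4 = 38.5355
Σ(R_m − R̄_m)² = 275.5880  ⇒  Var(R_m) = 275.5880 / 4 = 68.8970
β = Cov / Var(R_m) = 38.5355 / 68.8970 = 0.5593
MRP = 9.78% − 5.67% = 4.11%
E(R) = R_f + β × MRP = 5.67% + 0.5593 × 4.11% = 7.97%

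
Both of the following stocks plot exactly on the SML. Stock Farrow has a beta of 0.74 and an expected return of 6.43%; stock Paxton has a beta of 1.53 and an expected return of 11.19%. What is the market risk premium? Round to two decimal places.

6.03%

Both satisfy E(R) = R_f + β·MRP, so the slope of the SML is
MRP = (11.19% − 6.43%) / (1.53 − 0.74) = 4.76% / 0.79 = 6.0253%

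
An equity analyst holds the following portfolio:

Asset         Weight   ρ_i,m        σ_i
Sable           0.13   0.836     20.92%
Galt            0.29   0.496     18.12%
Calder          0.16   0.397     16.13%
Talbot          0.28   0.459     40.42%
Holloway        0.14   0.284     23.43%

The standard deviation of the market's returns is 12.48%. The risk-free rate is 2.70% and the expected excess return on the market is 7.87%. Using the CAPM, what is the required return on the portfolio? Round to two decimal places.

β_Sable = 0.836 × 20.92% / 12.48% = 1.4014
β_Galt = 0.496 × 18.12% / 12.48% = 0.7202
β_Calder = 0.397 × 16.13% / 12.48% = 0.5131
β_Talbot = 0.459 × 40.42% / 12.48% = 1.4866
β_Holloway = 0.284 × 23.43% / 12.48% = 0.5332
β_P = Σ w_i β_i = 0.13×1.4014 + 0.29×0.7202 + 0.16×0.5131 + 0.28×1.4866 + 0.14×0.5332 = 0.9640
E(R_P) = R_f + β_P × MRP = 2.70% + 0.9640 × 7.87% = 10.29%

10.29%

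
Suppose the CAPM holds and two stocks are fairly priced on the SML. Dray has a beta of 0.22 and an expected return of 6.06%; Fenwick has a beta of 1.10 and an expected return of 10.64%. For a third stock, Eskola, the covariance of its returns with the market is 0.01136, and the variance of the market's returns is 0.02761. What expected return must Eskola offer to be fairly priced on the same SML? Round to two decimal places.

7.06%

MRP = (10.64% − 6.06%) / (1.10 − 0.22) = 5.2045%
R_f = 6.06% − 0.22 × 5.2045% = 4.9150%
β_Eskola = Cov / Var(R_m) = 0.01136 / 0.02761 = 0.4114
E(R_Eskola) = R_f + β × MRP = 4.9150% + 0.4114 × 5.2045% = 7.06%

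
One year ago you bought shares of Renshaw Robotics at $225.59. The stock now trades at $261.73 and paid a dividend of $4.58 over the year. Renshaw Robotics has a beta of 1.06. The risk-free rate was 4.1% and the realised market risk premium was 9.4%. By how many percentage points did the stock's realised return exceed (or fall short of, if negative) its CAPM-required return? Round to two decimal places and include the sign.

+3.99%

Realised HPR = (P1 + D1 − P0) / P0 = (261.73 + 4.58 − 225.59) / 225.59 = 40.72 / 225.59 = 18.0504%
CAPM required = R_f + β·MRP = 4.1% + 1.06 × 9.4% = 14.0640%
α = realised − required = 18.0504% − 14.0640% = +3.99%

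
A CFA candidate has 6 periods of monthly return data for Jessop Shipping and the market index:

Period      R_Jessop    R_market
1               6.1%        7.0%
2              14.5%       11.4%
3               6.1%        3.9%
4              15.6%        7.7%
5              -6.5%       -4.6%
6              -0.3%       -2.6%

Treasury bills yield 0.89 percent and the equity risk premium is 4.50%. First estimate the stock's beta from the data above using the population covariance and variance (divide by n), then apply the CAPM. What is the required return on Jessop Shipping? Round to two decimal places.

6.61%

Mean R_i = (6.1 + 14.5 + 6.1 + 15.6 − 6.5 − 0.3) / 6 = 5.9167%
Mean R_m = (7.0 + 11.4 + 3.9 + 7.7 − 4.6 − 2.6) / 6 = 3.8000%
Σ(R_i − R̄_i)(R_m − R̄_m) = 247.6900  ⇒  Cov = 247.6900 / 6 = 41.2817
Σ(R_m − R̄_m)² = 194.7400  ⇒  Var(R_m) = 194.7400 / 6 = 32.4567
β = Cov / Var(R_m) = 41.2817 / 32.4567 = 1.2719
E(R) = R_f + β × MRP = 0.89% + 1.2719 × 4.50% = 6.61%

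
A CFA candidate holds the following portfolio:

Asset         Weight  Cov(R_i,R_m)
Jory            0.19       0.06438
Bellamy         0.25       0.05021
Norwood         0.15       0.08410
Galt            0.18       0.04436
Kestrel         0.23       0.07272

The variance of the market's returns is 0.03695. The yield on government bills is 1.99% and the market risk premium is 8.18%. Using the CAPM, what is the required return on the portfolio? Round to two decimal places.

15.74%

β_Jory = 0.06438 / 0.03695 = 1.7424
β_Bellamy = 0.05021 / 0.03695 = 1.3589
β_Norwood = 0.08410 / 0.03695 = 2.2760
β_Galt = 0.04436 / 0.03695 = 1.2005
β_Kestrel = 0.07272 / 0.03695 = 1.9681
β_P = Σ w_i β_i = 0.19×1.7424 + 0.25×1.3589 + 0.15×2.2760 + 0.18×1.2005 + 0.23×1.9681 = 1.6809
E(R_P) = R_f + β_P × MRP = 1.99% + 1.6809 × 8.18% = 15.74%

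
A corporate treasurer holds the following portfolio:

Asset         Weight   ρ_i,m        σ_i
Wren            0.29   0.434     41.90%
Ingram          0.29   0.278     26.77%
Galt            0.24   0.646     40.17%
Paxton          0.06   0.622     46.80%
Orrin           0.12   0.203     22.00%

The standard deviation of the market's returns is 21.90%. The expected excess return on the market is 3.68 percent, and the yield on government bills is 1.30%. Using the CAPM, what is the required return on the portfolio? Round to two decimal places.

β_Wren = 0.434 × 41.90% / 21.90% = 0.8303
β_Ingram = 0.278 × 26.77% / 21.90% = 0.3398
β_Galt = 0.646 × 40.17% / 21.90% = 1.1849
β_Paxton = 0.622 × 46.80% / 21.90% = 1.3292
β_Orrin = 0.203 × 22.00% / 21.90% = 0.2039
β_P = Σ w_i β_i = 0.29×0.8303 + 0.29×0.3398 + 0.24×1.1849 + 0.06×1.3292 + 0.12×0.2039 = 0.7279
E(R_P) = R_f + β_P × MRP = 1.30% + 0.7279 × 3.68% = 3.98%

3.98%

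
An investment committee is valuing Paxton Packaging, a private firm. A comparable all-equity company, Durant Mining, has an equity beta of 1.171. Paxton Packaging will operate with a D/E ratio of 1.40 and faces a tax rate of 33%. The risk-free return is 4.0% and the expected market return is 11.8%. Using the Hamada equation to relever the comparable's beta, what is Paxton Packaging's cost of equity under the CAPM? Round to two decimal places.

β_L = β_U × [1 + (1 − t)(D/E)] = 1.171 × [1 + (1 − 0.33) × 1.40]
    = 1.171 × [1 + 0.67 × 1.40] = 1.171 × 1.9380 = 2.2694
MRP = 11.8% − 4.0% = 7.80%
E(R) = R_f + β_L × MRP = 4.0% + 2.2694 × 7.8% = 21.70%

21.70%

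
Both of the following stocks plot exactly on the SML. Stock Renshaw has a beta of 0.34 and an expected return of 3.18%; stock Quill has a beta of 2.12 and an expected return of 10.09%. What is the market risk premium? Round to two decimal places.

Both satisfy E(R) = R_f + β·MRP, so the slope of the SML is
MRP = (10.09% − 3.18%) / (2.12 − 0.34) = 6.91% / 1.78 = 3.8820%

3.88%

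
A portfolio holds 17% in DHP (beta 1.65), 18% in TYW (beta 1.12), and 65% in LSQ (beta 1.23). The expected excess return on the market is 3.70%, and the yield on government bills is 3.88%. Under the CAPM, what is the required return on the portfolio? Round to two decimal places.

8.62%

β_P = Σ w_i β_i = 0.17×1.65 + 0.18×1.12 + 0.65×1.23 = 1.2816
E(R_P) = R_f + β_P × MRP = 3.88% + 1.2816 × 3.70% = 8.62%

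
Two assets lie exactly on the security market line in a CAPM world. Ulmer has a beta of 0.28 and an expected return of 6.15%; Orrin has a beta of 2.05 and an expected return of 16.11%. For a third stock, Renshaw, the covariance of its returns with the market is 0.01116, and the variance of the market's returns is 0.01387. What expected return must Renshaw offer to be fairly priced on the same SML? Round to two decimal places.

9.10%

MRP = (16.11% − 6.15%) / (2.05 − 0.28) = 5.6271%
R_f = 6.15% − 0.28 × 5.6271% = 4.5744%
β_Renshaw = Cov / Var(R_m) = 0.01116 / 0.01387 = 0.8046
E(R_Renshaw) = R_f + β × MRP = 4.5744% + 0.8046 × 5.6271% = 9.10%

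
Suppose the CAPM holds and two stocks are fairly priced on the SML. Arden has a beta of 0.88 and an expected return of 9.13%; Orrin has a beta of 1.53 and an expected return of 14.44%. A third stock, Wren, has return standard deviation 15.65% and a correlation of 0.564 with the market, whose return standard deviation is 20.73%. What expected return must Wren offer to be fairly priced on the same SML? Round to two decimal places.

MRP = (14.44% − 9.13%) / (1.53 − 0.88) = 8.1692%
R_f = 9.13% − 0.88 × 8.1692% = 1.9411%
β_Wren = ρ·σ_i/σ_m = 0.564 × 15.65 / 20.73 = 0.4258
E(R_Wren) = R_f + β × MRP = 1.9411% + 0.4258 × 8.1692% = 5.42%

5.42%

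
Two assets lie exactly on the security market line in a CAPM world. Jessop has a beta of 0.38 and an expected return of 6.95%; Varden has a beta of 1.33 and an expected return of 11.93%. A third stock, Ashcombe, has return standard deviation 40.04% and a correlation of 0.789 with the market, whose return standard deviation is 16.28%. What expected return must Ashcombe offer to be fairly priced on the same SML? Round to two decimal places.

15.13%

MRP = (11.93% − 6.95%) / (1.33 − 0.38) = 5.2421%
R_f = 6.95% − 0.38 × 5.2421% = 4.9580%
β_Ashcombe = ρ·σ_i/σ_m = 0.789 × 40.04 / 16.28 = 1.9405
E(R_Ashcombe) = R_f + β × MRP = 4.9580% + 1.9405 × 5.2421% = 15.13%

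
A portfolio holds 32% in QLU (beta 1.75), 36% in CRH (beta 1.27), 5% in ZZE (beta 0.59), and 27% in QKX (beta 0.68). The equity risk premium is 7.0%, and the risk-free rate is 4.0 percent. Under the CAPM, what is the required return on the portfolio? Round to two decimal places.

12.61%

β_P = Σ w_i β_i = 0.32×1.75 + 0.36×1.27 + 0.05×0.59 + 0.27×0.68 = 1.2303
E(R_P) = R_f + β_P × MRP = 4.0% + 1.2303 × 7.0% = 12.61%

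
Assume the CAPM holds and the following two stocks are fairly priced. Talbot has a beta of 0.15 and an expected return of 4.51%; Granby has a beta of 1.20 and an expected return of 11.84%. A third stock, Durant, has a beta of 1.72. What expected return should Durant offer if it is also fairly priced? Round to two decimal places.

MRP (SML slope) = (11.84% − 4.51%) / (1.20 − 0.15) = 7.33% / 1.05 = 6.9810%
R_f (intercept) = 4.51% − 0.15 × 6.9810% = 3.4629%
E(R_Durant) = R_f + β × MRP = 3.4629% + 1.72 × 6.9810% = 15.47%

15.47%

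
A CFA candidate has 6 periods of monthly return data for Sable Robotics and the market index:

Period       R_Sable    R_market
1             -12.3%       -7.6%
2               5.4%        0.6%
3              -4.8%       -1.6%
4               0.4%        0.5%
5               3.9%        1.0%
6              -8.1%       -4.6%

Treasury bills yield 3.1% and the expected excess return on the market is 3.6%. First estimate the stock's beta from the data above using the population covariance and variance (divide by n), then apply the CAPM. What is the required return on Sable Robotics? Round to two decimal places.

Mean R_i = (-12.3 + 5.4 − 4.8 + 0.4 + 3.9 − 8.1) / 6 = -2.5833%
Mean R_m = (-7.6 + 0.6 − 1.6 + 0.5 + 1.0 − 4.6) / 6 = -1.9500%
Σ(R_i − R̄_i)(R_m − R̄_m) = 115.5350  ⇒  Cov = 115.5350 / 6 = 19.2558
Σ(R_m − R̄_m)² = 60.2750  ⇒  Var(R_m) = 60.2750 / 6 = 10.0458
β = Cov / Var(R_m) = 19.2558 / 10.0458 = 1.9168
E(R) = R_f + β × MRP = 3.1% + 1.9168 × 3.6% = 10.00%

10.00%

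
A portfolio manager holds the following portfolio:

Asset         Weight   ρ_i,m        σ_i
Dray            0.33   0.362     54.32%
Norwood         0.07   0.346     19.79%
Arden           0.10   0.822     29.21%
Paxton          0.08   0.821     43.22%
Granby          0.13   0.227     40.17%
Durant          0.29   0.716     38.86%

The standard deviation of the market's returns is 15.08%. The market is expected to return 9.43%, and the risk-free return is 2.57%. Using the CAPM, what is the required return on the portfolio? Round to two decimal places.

β_Dray = 0.362 × 54.32% / 15.08% = 1.3040
β_Norwood = 0.346 × 19.79% / 15.08% = 0.4541
β_Arden = 0.822 × 29.21% / 15.08% = 1.5922
β_Paxton = 0.821 × 43.22% / 15.08% = 2.3530
β_Granby = 0.227 × 40.17% / 15.08% = 0.6047
β_Durant = 0.716 × 38.86% / 15.08% = 1.8451
β_P = Σ w_i β_i = 0.33×1.3040 + 0.07×0.4541 + 0.10×1.5922 + 0.08×2.3530 + 0.13×0.6047 + 0.29×1.8451 = 1.4233
MRP = 9.43% − 2.57% = 6.86%
E(R_P) = R_f + β_P × MRP = 2.57% + 1.4233 × 6.86% = 12.33%

12.33%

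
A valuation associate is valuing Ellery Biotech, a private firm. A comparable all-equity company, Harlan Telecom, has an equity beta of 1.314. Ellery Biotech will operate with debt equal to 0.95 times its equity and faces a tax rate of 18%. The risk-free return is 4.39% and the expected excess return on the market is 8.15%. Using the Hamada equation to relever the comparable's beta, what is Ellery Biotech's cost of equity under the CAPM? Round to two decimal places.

β_L = β_U × [1 + (1 − t)(D/E)] = 1.314 × [1 + (1 − 0.18) × 0.95]
    = 1.314 × [1 + 0.82 × 0.95] = 1.314 × 1.7790 = 2.3376
E(R) = R_f + β_L × MRP = 4.39% + 2.3376 × 8.15% = 23.44%

23.44%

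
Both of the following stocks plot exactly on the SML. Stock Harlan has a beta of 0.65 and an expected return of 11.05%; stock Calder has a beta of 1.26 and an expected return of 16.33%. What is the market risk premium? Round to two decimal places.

8.66%

Both satisfy E(R) = R_f + β·MRP, so the slope of the SML is
MRP = (16.33% − 11.05%) / (1.26 − 0.65) = 5.28% / 0.61 = 8.6557%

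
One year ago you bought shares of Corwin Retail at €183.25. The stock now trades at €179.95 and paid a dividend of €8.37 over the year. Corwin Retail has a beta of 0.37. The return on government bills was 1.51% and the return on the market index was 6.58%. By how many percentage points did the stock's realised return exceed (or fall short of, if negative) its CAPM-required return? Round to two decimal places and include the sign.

-0.62%

Realised HPR = (P1 + D1 − P0) / P0 = (179.95 + 8.37 − 183.25) / 183.25 = 5.07 / 183.25 = 2.7667%
MRP = 6.58% − 1.51% = 5.07%
CAPM required = R_f + β·MRP = 1.51% + 0.37 × 5.07% = 3.3859%
α = realised − required = 2.7667% − 3.3859% = -0.62%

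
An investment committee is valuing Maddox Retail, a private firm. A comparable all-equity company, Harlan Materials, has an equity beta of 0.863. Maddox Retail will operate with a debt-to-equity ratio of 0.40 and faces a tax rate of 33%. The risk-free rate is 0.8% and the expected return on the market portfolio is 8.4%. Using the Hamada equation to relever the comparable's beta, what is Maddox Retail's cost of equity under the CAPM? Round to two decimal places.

β_L = β_U × [1 + (1 − t)(D/E)] = 0.863 × [1 + (1 − 0.33) × 0.40]
    = 0.863 × [1 + 0.67 × 0.40] = 0.863 × 1.2680 = 1.0943
MRP = 8.4% − 0.8% = 7.60%
E(R) = R_f + β_L × MRP = 0.8% + 1.0943 × 7.6% = 9.12%

9.12%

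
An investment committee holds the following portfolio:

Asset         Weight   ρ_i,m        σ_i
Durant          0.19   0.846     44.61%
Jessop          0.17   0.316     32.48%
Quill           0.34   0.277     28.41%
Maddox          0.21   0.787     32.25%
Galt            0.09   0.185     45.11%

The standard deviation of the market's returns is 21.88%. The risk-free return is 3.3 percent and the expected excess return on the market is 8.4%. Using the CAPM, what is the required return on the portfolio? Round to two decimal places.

10.08%

β_Durant = 0.846 × 44.61% / 21.88% = 1.7249
β_Jessop = 0.316 × 32.48% / 21.88% = 0.4691
β_Quill = 0.277 × 28.41% / 21.88% = 0.3597
β_Maddox = 0.787 × 32.25% / 21.88% = 1.1600
β_Galt = 0.185 × 45.11% / 21.88% = 0.3814
β_P = Σ w_i β_i = 0.19×1.7249 + 0.17×0.4691 + 0.34×0.3597 + 0.21×1.1600 + 0.09×0.3814 = 0.8077
E(R_P) = R_f + β_P × MRP = 3.3% + 0.8077 × 8.4% = 10.08%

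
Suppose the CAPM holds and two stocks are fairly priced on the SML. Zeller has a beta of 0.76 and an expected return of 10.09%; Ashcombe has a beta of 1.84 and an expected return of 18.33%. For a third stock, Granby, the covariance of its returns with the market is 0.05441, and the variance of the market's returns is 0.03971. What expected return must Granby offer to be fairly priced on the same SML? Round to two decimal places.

14.75%

MRP = (18.33% − 10.09%) / (1.84 − 0.76) = 7.6296%
R_f = 10.09% − 0.76 × 7.6296% = 4.2915%
β_Granby = Cov / Var(R_m) = 0.05441 / 0.03971 = 1.3702
E(R_Granby) = R_f + β × MRP = 4.2915% + 1.3702 × 7.6296% = 14.75%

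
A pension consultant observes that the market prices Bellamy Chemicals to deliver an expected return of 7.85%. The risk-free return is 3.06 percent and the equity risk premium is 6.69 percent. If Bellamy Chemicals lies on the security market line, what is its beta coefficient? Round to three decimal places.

0.716

β = (E(R) − R_f) / MRP = (7.85% − 3.06%) / 6.69% = 4.79% / 6.69% = 0.716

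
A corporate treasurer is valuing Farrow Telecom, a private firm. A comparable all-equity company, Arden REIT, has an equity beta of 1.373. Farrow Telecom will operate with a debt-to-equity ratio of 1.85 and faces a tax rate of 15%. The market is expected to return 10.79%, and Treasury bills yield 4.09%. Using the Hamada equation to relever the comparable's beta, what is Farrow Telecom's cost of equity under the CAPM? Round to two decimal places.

27.75%

β_L = β_U × [1 + (1 − t)(D/E)] = 1.373 × [1 + (1 − 0.15) × 1.85]
    = 1.373 × [1 + 0.85 × 1.85] = 1.373 × 2.5725 = 3.5320
MRP = 10.79% − 4.09% = 6.70%
E(R) = R_f + β_L × MRP = 4.09% + 3.5320 × 6.70% = 27.75%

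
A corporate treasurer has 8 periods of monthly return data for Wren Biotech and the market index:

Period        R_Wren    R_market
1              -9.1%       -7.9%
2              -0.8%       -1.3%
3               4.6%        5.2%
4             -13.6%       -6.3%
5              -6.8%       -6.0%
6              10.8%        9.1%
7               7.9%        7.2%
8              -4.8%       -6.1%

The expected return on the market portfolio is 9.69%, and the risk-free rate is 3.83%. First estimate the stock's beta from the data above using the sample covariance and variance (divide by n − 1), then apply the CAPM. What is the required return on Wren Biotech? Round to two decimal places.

10.83%

Mean R_i = (-9.1 − 0.8 + 4.6 − 13.6 − 6.8 + 10.8 + 7.9 − 4.8) / 8 = -1.4750%
Mean R_m = (-7.9 − 1.3 + 5.2 − 6.3 − 6.0 + 9.1 + 7.2 − 6.1) / 8 = -0.7625%
Σ(R_i − R̄_i)(R_m − R̄_m) = 398.7725  ⇒  Cov = 398.7725 / 7 = 56.9675
Σ(R_m − R̄_m)² = 334.0388  ⇒  Var(R_m) = 334.0388 / 7 = 47.7198
β = Cov / Var(R_m) = 56.9675 / 47.7198 = 1.1938
MRP = 9.69% − 3.83% = 5.86%
E(R) = R_f + β × MRP = 3.83% + 1.1938 × 5.86% = 10.83%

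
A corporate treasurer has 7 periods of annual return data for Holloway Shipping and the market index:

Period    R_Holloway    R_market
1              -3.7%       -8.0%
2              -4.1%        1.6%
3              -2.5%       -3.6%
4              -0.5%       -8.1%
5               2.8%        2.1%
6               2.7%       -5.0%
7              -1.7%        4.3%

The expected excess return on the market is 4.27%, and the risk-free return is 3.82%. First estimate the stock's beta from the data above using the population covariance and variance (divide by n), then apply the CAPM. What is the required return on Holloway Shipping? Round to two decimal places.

3.94%

Mean R_i = (-3.7 − 4.1 − 2.5 − 0.5 + 2.8 + 2.7 − 1.7) / 7 = -1.0000%
Mean R_m = (-8.0 + 1.6 − 3.6 − 8.1 + 2.1 − 5.0 + 4.3) / 7 = -2.3857%
Σ(R_i − R̄_i)(R_m − R̄_m) = 4.4600  ⇒  Cov = 4.4600 / 7 = 0.6371
Σ(R_m − R̄_m)² = 153.1886  ⇒  Var(R_m) = 153.1886 / 7 = 21.8841
β = Cov / Var(R_m) = 0.6371 / 21.8841 = 0.0291
E(R) = R_f + β × MRP = 3.82% + 0.0291 × 4.27% = 3.94%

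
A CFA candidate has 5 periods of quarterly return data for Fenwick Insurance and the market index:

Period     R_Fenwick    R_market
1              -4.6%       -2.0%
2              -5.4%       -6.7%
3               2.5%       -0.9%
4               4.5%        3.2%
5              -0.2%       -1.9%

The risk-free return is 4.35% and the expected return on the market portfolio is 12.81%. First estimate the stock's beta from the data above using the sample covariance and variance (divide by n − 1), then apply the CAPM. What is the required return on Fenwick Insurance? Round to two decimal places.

Mean R_i = (-4.6 − 5.4 + 2.5 + 4.5 − 0.2) / 5 = -0.6400%
Mean R_m = (-2.0 − 6.7 − 0.9 + 3.2 − 1.9) / 5 = -1.6600%
Σ(R_i − R̄_i)(R_m − R̄_m) = 52.5980  ⇒  Cov = 52.5980 / 4 = 13.1495
Σ(R_m − R̄_m)² = 49.7720  ⇒  Var(R_m) = 49.7720 / 4 = 12.4430
β = Cov / Var(R_m) = 13.1495 / 12.4430 = 1.0568
MRP = 12.81% − 4.35% = 8.46%
E(R) = R_f + β × MRP = 4.35% + 1.0568 × 8.46% = 13.29%

13.29%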